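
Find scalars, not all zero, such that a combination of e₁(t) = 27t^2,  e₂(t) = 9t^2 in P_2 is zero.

e₁ - 3e₂ = 0

Write each element as a vector in ℝ³ using {1, t, t^2}.
Write the vectors as columns of a matrix and find a nonzero vector in its null space.
A generator of the null space is (1, -3).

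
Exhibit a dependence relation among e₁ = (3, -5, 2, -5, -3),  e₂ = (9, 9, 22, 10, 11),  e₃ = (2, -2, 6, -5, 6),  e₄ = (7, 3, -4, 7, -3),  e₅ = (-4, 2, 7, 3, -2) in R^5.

e₁ + e₂ - 3e₃ - 2e₄ - 2e₅ = 0

Write the vectors as columns of a matrix and find a nonzero vector in its null space.
The free variable yields coefficients (1, 1, -3, -2, -2) (any nonzero multiple also works).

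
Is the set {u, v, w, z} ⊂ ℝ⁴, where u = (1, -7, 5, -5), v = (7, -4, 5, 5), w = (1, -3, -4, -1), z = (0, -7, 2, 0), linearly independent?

linearly independent

Row-reduce the matrix whose columns are u, v, w, z.
The reduction yields 4 nonzero rows, so the rank is 4.
Since rank = 4 (the number of vectors), the set is linearly independent.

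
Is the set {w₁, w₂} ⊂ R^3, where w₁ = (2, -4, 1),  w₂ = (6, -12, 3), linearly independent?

linearly dependent

One vector is a scalar multiple of another, so the set is dependent.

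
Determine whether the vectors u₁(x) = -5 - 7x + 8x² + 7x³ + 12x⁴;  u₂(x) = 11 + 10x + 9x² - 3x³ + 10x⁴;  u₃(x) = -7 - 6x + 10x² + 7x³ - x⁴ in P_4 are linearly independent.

Take coordinates with respect to the standard basis {1, x, …, x⁴}.
Row-reduce the matrix whose columns are u₁, u₂, u₃.
The reduction yields 3 nonzero rows, so the rank is 3.
Since rank = 3 (the number of vectors), the set is linearly independent.

linearly independent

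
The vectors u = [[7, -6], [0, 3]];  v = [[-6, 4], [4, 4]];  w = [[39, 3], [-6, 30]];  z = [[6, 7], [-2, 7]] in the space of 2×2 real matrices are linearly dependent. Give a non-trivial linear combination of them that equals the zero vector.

Take coordinates with respect to {E₁₁, E₁₂, E₂₁, E₂₂}.
Solve the homogeneous system with u, v, w, z as columns by row-reducing the coefficient matrix.
One solution (up to scaling) is (3, 0, -1, 3).

3u - w + 3z = 0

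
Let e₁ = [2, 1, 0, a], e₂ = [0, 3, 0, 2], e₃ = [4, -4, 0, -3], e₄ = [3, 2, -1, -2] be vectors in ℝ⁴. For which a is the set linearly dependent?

The set is linearly dependent precisely when det[e₁; e₂; e₃; e₄] = 0.
Cofactor expansion gives det = 6 - 12*a.
Setting this to zero gives a = 1/2.

a = 1/2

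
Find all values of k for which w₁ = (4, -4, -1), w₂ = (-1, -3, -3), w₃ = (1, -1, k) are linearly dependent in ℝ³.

Dependence holds iff the 3×3 matrix [w₁ w₂ w₃] is singular.
The determinant works out to -16*k - 4.
Setting this to zero gives k = -1/4.

k = -1/4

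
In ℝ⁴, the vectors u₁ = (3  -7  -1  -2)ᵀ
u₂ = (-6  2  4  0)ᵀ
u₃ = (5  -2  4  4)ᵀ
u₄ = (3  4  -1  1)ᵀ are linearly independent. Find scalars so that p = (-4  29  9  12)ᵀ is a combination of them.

p = -3u₁ + u₂ + u₃ + 2u₄

Write p = c₁u₁ + … + c₄u₄ and equate components.
Row-reducing the augmented matrix gives the unique coefficients (c₁, …, c₄) = (-3, 1, 1, 2).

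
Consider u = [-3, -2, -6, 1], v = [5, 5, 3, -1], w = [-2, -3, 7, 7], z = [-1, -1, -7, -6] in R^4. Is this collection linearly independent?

Form the 4×4 matrix with these as columns; its determinant is -100.
A nonzero determinant means the columns are linearly independent.

linearly independent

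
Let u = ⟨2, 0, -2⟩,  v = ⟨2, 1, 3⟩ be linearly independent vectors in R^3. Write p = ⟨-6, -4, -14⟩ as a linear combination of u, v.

p = u - 4v

Solve the system with u, v as columns and p as the right-hand side.
Row-reducing the augmented matrix gives the unique coefficients (c₁, c₂) = (1, -4).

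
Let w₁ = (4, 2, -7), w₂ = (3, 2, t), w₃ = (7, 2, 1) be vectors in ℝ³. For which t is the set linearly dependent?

t = -29/3

Place the vectors as rows of a 3×3 matrix; dependence ⇔ determinant zero.
Expanding, det = 6*t + 58.
This vanishes exactly when t = -29/3.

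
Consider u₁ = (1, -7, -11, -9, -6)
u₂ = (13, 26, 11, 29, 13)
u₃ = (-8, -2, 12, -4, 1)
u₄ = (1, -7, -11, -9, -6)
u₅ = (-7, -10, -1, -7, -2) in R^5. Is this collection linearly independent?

linearly dependent

Two of the vectors are equal, giving an immediate dependence.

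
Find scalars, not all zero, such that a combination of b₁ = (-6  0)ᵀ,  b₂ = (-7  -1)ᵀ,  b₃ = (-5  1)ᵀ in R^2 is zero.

2b₁ - b₂ - b₃ = 0

Row-reduce the matrix with b₁, b₂, b₃ as columns; the null space gives the coefficients.
The free variable yields coefficients (2, -1, -1) (any nonzero multiple also works).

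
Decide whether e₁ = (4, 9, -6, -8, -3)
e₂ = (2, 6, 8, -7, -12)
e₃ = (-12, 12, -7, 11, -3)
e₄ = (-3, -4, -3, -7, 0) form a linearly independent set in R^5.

linearly independent

Place the vectors as rows of a 4×5 matrix and reduce to echelon form.
The reduction yields 4 nonzero rows, so the rank is 4.
Since rank = 4 (the number of vectors), the set is linearly independent.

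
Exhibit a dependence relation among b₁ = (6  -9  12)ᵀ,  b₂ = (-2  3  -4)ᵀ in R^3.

b₁ + 3b₂ = 0

Row-reduce the matrix with b₁, b₂ as columns; the null space gives the coefficients.
The free variable yields coefficients (1, 3) (any nonzero multiple also works).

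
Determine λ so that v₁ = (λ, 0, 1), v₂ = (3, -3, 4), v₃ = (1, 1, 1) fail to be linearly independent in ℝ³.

The set is linearly dependent precisely when det[v₁; v₂; v₃] = 0.
Expanding, det = 6 - 7*λ.
This vanishes exactly when λ = 6/7.

λ = 6/7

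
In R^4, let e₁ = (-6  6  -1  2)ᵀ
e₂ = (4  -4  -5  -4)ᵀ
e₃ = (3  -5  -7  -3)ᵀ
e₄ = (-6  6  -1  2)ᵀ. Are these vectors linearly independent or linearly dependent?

linearly dependent

Two of the vectors are equal, giving an immediate dependence.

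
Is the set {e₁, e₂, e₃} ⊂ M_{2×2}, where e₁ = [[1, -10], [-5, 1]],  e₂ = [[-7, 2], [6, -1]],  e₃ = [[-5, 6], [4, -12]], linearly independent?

Write each element as a coordinate vector in ℝ⁴ using {E₁₁, E₁₂, E₂₁, E₂₂}.
Row-reduce the matrix whose columns are e₁, e₂, e₃.
The reduction yields 3 nonzero rows, so the rank is 3.
Since rank = 3 (the number of vectors), the set is linearly independent.

linearly independent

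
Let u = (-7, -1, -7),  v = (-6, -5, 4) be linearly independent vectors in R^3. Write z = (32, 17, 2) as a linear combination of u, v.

z = -2u - 3v

Solve the system with u, v as columns and z as the right-hand side.
Back-substitution yields (c₁, c₂) = (-2, -3).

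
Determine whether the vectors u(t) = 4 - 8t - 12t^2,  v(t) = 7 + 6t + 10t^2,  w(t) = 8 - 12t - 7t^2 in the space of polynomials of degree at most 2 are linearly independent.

Take coordinates with respect to the standard basis {1, t, t^2}.
Place the vectors as rows of a 3×3 matrix and reduce to echelon form.
The reduction yields 3 nonzero rows, so the rank is 3.
Since rank = 3 (the number of vectors), the set is linearly independent.

linearly independent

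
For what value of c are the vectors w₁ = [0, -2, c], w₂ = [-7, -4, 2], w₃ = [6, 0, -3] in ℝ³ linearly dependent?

c = -3/4

Dependence holds iff the 3×3 matrix [w₁ w₂ w₃] is singular.
Expanding, det = 24*c + 18.
Setting this to zero gives c = -3/4.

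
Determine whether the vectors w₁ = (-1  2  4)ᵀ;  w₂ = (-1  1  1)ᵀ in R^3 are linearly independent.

Place the vectors as rows of a 2×3 matrix and reduce to echelon form.
The reduction yields 2 nonzero rows, so the rank is 2.
Since rank = 2 (the number of vectors), the set is linearly independent.

linearly independent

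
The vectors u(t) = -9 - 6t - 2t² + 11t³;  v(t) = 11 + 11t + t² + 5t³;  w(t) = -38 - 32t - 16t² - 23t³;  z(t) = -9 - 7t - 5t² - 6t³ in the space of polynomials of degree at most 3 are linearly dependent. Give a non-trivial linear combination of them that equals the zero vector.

v + w - 3z = 0

Pass to coordinate vectors relative to the basis {1, t, …, t³}.
Solve the homogeneous system with u, v, w, z as columns by row-reducing the coefficient matrix.
A generator of the null space is (0, 1, 1, -3).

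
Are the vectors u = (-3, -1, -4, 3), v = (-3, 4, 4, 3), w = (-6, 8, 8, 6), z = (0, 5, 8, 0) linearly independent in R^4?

One vector is a scalar multiple of another, so the set is dependent.

linearly dependent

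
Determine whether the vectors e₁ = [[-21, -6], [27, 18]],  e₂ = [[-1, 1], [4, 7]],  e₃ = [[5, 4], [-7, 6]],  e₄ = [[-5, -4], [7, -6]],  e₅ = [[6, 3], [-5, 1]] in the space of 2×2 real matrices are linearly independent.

Take coordinates with respect to the standard basis {E₁₁, E₁₂, E₂₁, E₂₂}.
There are 5 vectors in a 4-dimensional space, so they cannot be linearly independent.

linearly dependent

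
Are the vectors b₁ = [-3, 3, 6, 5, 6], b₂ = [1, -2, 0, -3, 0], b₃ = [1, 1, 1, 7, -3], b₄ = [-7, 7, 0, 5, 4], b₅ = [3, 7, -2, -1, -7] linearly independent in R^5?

linearly independent

Row-reduce the matrix whose columns are b₁, b₂, b₃, b₄, b₅.
The reduction yields 5 nonzero rows, so the rank is 5.
Since rank = 5 (the number of vectors), the set is linearly independent.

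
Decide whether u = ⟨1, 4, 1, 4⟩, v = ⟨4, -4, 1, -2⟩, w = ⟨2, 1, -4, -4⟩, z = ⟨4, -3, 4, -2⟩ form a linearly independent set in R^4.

linearly independent

Form the 4×4 matrix with these as columns; its determinant is -414.
A nonzero determinant means the columns are linearly independent.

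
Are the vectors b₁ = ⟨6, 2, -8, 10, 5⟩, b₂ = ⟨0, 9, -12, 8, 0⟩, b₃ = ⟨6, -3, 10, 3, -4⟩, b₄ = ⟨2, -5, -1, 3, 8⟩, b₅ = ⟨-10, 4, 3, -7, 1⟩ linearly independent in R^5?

Form the 5×5 matrix with these as columns; its determinant is 15306.
A nonzero determinant means the columns are linearly independent.

linearly independent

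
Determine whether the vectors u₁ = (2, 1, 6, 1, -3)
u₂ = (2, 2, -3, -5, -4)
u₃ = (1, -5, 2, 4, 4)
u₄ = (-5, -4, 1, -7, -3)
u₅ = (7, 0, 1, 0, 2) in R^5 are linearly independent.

linearly independent

Place the vectors as rows of a 5×5 matrix and reduce to echelon form.
The reduction yields 5 nonzero rows, so the rank is 5.
Since rank = 5 (the number of vectors), the set is linearly independent.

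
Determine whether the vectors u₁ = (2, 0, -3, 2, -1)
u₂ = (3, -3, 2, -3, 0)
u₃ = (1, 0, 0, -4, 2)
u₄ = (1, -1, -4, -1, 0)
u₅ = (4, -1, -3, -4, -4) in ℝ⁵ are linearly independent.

linearly independent

Place the vectors as rows of a 5×5 matrix and reduce to echelon form.
The reduction yields 5 nonzero rows, so the rank is 5.
Since rank = 5 (the number of vectors), the set is linearly independent.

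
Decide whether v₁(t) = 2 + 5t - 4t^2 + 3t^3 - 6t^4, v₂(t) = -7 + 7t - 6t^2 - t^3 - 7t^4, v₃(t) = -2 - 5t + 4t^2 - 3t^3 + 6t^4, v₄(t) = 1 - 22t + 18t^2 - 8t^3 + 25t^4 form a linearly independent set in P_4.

Write each element as a coordinate vector in ℝ⁵ using {1, t, …, t^4}.
Row-reduce the matrix whose columns are v₁, v₂, v₃, v₄.
The reduction yields 2 nonzero rows, so the rank is 2.
Since rank 2 < 4, the set is linearly dependent.

linearly dependent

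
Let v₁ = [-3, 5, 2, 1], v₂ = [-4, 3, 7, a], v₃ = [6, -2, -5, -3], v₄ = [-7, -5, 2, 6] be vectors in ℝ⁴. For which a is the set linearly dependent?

a = 1/2

The vectors are dependent exactly when the determinant of the matrix with rows v₁, v₂, v₃, v₄ vanishes.
Expanding, det = 114*a - 57.
Solving 114*a - 57 = 0 yields a = 1/2.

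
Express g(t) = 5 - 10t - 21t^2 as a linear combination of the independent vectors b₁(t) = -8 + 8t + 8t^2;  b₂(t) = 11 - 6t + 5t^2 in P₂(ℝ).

Take coordinate vectors relative to {1, t, t^2}.
Since b₁, b₂ are independent, the coefficients expressing g are uniquely determined by a linear system.
The system has the unique solution (c₁, c₂) = (-2, -1).

g = -2b₁ - b₂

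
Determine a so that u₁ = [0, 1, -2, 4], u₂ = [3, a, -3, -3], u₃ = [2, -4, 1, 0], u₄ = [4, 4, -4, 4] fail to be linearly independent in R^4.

a = 39/4

Dependence holds iff the 4×4 matrix [u₁ u₂ u₃ u₄] is singular.
Expanding, det = 312 - 32*a.
This vanishes exactly when a = 39/4.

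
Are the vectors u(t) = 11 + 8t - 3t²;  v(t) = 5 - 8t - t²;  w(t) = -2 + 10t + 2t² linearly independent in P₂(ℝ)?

linearly independent

Take coordinates with respect to the standard basis {1, t, t²}.
Form the 3×3 matrix with these as columns; its determinant is -232.
A nonzero determinant means the columns are linearly independent.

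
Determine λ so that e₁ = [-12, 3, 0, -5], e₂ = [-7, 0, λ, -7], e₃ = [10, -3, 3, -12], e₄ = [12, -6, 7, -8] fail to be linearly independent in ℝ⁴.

λ = 29/8

The vectors are dependent exactly when the determinant of the matrix with rows e₁, e₂, e₃, e₄ vanishes.
Expanding, det = 1827 - 504*λ.
This vanishes exactly when λ = 29/8.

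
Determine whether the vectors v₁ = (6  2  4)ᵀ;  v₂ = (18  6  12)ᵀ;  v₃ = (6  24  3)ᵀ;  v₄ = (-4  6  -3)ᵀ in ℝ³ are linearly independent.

linearly dependent

There are 4 vectors in a 3-dimensional space, so they cannot be linearly independent.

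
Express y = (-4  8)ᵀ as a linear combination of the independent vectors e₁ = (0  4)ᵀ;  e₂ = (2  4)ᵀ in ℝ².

y = 4e₁ - 2e₂

Solve the system with e₁, e₂ as columns and y as the right-hand side.
The system has the unique solution (a₁, a₂) = (4, -2).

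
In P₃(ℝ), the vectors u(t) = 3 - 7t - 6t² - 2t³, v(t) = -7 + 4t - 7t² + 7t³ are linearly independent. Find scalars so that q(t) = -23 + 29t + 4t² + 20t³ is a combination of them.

Identify each element with its coordinate vector in ℝ⁴ via {1, t, …, t³}.
Set up the augmented matrix [u | v | q] and row-reduce.
Back-substitution yields (c₁, c₂) = (-3, 2).

q = -3u + 2v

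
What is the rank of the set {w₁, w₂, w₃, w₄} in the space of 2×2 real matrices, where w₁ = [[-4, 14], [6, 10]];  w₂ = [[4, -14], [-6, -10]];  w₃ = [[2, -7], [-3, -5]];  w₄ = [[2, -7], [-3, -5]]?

1

Use coordinates relative to {E₁₁, E₁₂, E₂₁, E₂₂}.
Row-reduce the 4×4 matrix with these as rows.
Reduction leaves 1 leading entry, giving rank 1.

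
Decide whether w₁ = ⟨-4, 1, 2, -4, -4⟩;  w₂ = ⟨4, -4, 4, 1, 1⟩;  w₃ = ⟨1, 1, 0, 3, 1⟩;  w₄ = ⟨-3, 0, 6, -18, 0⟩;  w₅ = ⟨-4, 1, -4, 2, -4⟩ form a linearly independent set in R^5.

linearly dependent

Place the vectors as rows of a 5×5 matrix and reduce to echelon form.
The reduction yields 4 nonzero rows, so the rank is 4.
Since rank 4 < 5, the set is linearly dependent.
Indeed w₁ - w₂ - 3w₃ - w₄ - 2w₅ = 0.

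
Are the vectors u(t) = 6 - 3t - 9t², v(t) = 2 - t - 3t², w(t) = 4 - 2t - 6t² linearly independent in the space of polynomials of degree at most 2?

Take coordinates with respect to the standard basis {1, t, t²}.
One vector is a scalar multiple of another, so the set is dependent.

linearly dependent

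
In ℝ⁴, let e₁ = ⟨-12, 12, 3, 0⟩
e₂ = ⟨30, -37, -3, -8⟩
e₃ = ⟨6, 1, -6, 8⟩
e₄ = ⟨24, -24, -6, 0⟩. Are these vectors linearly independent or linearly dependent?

Form the 4×4 matrix with these as columns; its determinant is 0.
A zero determinant means the columns are linearly dependent.
Indeed 3e₁ + e₂ + e₃ = 0.

linearly dependent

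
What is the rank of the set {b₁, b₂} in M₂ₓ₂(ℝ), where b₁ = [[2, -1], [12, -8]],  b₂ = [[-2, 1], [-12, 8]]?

Represent each element by its coordinate vector in ℝ⁴.
Row-reduce the 2×4 matrix with these as rows.
Reduction leaves 1 leading entry, giving rank 1.

1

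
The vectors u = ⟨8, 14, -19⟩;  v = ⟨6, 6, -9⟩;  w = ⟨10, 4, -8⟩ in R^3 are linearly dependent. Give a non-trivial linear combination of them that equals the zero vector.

Write the vectors as columns of a matrix and find a nonzero vector in its null space.
A generator of the null space is (1, -3, 1).

u - 3v + w = 0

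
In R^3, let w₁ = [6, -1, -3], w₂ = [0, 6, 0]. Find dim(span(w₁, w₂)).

Apply Gaussian elimination to the matrix whose rows are w₁, w₂.
Exactly 2 pivots survive; hence the rank is 2.

dim = 2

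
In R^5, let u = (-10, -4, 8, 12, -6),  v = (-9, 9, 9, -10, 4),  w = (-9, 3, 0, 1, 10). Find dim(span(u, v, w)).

3

Form the matrix with u, v, w as columns and reduce.
Exactly 3 pivots survive; hence the rank is 3.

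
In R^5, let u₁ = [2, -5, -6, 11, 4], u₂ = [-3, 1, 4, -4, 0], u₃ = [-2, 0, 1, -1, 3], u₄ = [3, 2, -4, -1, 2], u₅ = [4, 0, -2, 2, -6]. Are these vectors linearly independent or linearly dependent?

One vector is a scalar multiple of another, so the set is dependent.

linearly dependent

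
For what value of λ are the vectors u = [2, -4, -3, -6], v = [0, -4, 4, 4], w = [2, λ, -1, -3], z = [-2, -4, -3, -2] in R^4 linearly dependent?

λ = 1

Place the vectors as rows of a 4×4 matrix; dependence ⇔ determinant zero.
Cofactor expansion gives det = 16*λ - 16.
Setting this to zero gives λ = 1.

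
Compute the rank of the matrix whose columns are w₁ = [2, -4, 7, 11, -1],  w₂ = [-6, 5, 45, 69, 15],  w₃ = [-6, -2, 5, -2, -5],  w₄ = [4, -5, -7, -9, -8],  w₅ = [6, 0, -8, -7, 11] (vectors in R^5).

rank 4

Apply Gaussian elimination to the matrix whose rows are w₁, w₂, w₃, w₄, w₅.
Exactly 4 pivots survive; hence the rank is 4.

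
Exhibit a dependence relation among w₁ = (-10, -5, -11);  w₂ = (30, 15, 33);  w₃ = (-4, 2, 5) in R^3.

Set up α₁w₁ + … + α₃w₃ = 0 and solve the homogeneous system.
A generator of the null space is (3, 1, 0).

3w₁ + w₂ = 0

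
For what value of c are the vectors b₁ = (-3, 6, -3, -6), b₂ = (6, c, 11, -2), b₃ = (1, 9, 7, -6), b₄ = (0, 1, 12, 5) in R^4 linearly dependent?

c = 9/2

The vectors are dependent exactly when the determinant of the matrix with rows b₁, b₂, b₃, b₄ vanishes.
The determinant works out to 1701 - 378*c.
Setting this to zero gives c = 9/2.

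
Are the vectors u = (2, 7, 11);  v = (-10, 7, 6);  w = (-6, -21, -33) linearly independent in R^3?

linearly dependent

Place the vectors as rows of a 3×3 matrix and reduce to echelon form.
The reduction yields 2 nonzero rows, so the rank is 2.
Since rank 2 < 3, the set is linearly dependent.
Indeed 3u + w = 0.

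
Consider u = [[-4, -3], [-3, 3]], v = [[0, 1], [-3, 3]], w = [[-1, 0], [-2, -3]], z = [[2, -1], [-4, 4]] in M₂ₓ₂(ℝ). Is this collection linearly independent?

linearly independent

Take coordinates with respect to the standard basis {E₁₁, E₁₂, E₂₁, E₂₂}.
The matrix [u|v|w|z] has determinant 260.
A nonzero determinant means the columns are linearly independent.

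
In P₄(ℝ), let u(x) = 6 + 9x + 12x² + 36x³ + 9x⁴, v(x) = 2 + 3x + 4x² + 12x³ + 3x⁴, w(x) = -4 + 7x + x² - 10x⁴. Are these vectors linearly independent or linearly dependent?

linearly dependent

Take coordinates with respect to the standard basis {1, x, …, x⁴}.
Place the vectors as rows of a 3×5 matrix and reduce to echelon form.
The reduction yields 2 nonzero rows, so the rank is 2.
Since rank 2 < 3, the set is linearly dependent.
Indeed u - 3v = 0.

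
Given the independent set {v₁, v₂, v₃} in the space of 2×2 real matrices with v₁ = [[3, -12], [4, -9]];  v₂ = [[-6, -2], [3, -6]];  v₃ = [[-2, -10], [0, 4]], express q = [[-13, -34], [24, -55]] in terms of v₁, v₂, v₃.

Identify each element with its coordinate vector in ℝ⁴ via {E₁₁, E₁₂, E₂₁, E₂₂}.
Set up the augmented matrix [v₁ | v₂ | v₃ | q] and row-reduce.
The system has the unique solution (α₁, α₂, α₃) = (3, 4, -1).

q = 3v₁ + 4v₂ - v₃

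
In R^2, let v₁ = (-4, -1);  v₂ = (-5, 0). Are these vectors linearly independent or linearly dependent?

The matrix [v₁|v₂] has determinant -5.
A nonzero determinant means the columns are linearly independent.

linearly independent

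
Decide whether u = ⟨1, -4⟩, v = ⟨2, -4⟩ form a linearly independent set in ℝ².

Row-reduce the matrix whose columns are u, v.
The reduction yields 2 nonzero rows, so the rank is 2.
Since rank = 2 (the number of vectors), the set is linearly independent.

linearly independent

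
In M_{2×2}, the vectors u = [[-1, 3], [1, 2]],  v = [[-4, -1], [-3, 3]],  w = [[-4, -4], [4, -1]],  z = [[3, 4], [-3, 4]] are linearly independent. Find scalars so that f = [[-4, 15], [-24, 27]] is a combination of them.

Take coordinate vectors relative to {E₁₁, E₁₂, E₂₁, E₂₂}.
Solve the system with u, v, w, z as columns and f as the right-hand side.
Row-reducing the augmented matrix gives the unique coefficients (α₁, …, α₄) = (1, 4, -1, 3).

f = u + 4v - w + 3z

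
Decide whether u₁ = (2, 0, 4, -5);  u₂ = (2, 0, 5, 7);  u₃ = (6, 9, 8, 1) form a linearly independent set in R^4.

Place the vectors as rows of a 3×4 matrix and reduce to echelon form.
The reduction yields 3 nonzero rows, so the rank is 3.
Since rank = 3 (the number of vectors), the set is linearly independent.

linearly independent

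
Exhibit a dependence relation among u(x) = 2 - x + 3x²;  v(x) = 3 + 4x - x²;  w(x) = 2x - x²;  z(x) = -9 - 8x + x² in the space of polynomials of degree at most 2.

3v - 2w + z = 0

Write each element as a vector in ℝ³ using {1, x, x²}.
Set up α₁u + … + α₄z = 0 and solve the homogeneous system.
A generator of the null space is (0, 3, -2, 1).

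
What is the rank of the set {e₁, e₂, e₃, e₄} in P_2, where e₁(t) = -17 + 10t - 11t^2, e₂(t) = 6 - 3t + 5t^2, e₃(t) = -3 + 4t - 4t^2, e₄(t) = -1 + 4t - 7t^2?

Represent each element by its coordinate vector in ℝ³.
Put the 3×4 matrix [e₁|e₂|e₃|e₄] into echelon form.
Reduction leaves 3 leading entries, giving rank 3.
(With 4 elements in a 3-dimensional space the rank is at most 3.)

3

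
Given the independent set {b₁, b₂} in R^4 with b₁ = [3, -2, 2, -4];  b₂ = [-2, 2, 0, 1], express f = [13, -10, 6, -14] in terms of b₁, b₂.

Since b₁, b₂ are independent, the coefficients expressing f are uniquely determined by a linear system.
Back-substitution yields (α₁, α₂) = (3, -2).

f = 3b₁ - 2b₂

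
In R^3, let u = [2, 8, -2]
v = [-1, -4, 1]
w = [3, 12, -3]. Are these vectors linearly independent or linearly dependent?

The matrix [u|v|w] has determinant 0.
A zero determinant means the columns are linearly dependent.
Indeed u + 2v = 0.

linearly dependent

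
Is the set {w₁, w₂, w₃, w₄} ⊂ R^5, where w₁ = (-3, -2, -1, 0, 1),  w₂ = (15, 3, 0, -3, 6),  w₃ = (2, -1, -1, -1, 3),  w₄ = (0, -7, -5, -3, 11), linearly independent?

Row-reduce the matrix whose columns are w₁, w₂, w₃, w₄.
The reduction yields 2 nonzero rows, so the rank is 2.
Since rank 2 < 4, the set is linearly dependent.

linearly dependent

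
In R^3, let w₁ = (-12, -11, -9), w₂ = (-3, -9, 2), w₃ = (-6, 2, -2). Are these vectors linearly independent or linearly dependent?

linearly independent

The matrix [w₁|w₂|w₃] has determinant 570.
A nonzero determinant means the columns are linearly independent.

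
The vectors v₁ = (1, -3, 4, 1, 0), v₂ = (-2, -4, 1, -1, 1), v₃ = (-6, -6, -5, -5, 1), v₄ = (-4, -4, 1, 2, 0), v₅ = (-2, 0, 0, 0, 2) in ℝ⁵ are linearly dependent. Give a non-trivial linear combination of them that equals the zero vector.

2v₁ - 3v₂ + v₃ + v₅ = 0

Write the vectors as columns of a matrix and find a nonzero vector in its null space.
One solution (up to scaling) is (2, -3, 1, 0, 1).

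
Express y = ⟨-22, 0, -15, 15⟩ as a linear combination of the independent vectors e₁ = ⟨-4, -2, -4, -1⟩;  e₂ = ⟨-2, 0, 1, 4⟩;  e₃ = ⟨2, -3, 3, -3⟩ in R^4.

y = 3e₁ + 3e₂ - 2e₃

Set up the augmented matrix [e₁ | e₂ | e₃ | y] and row-reduce.
Row-reducing the augmented matrix gives the unique coefficients (c₁, c₂, c₃) = (3, 3, -2).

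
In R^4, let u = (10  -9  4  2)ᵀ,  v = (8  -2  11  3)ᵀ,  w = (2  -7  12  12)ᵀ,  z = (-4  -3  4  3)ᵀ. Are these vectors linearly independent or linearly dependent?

Row-reduce the matrix whose columns are u, v, w, z.
The reduction yields 4 nonzero rows, so the rank is 4.
Since rank = 4 (the number of vectors), the set is linearly independent.

linearly independent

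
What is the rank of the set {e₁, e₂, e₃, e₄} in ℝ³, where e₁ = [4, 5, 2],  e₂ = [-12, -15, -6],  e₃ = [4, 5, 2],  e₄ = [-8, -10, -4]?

Apply Gaussian elimination to the matrix whose rows are e₁, e₂, e₃, e₄.
Reduction leaves 1 leading entry, giving rank 1.
(With 4 elements in a 3-dimensional space the rank is at most 3.)

rank 1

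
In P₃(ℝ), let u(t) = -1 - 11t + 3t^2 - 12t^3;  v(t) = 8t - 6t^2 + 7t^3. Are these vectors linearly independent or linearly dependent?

linearly independent

Take coordinates with respect to the standard basis {1, t, …, t^3}.
Place the vectors as rows of a 2×4 matrix and reduce to echelon form.
The reduction yields 2 nonzero rows, so the rank is 2.
Since rank = 2 (the number of vectors), the set is linearly independent.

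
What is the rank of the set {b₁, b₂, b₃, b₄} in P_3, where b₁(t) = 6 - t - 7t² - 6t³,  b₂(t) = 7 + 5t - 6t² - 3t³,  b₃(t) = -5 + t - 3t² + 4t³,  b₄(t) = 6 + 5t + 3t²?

4

Pass to coordinate vectors with respect to the basis {1, t, …, t³}.
Put the 4×4 matrix [b₁|b₂|b₃|b₄] into echelon form.
There are 4 pivot columns, so rank = 4.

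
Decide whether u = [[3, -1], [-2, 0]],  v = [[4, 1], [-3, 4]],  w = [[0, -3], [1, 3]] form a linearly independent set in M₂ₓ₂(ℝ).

Take coordinates with respect to the standard basis {E₁₁, E₁₂, E₂₁, E₂₂}.
Row-reduce the matrix whose columns are u, v, w.
The reduction yields 3 nonzero rows, so the rank is 3.
Since rank = 3 (the number of vectors), the set is linearly independent.

linearly independent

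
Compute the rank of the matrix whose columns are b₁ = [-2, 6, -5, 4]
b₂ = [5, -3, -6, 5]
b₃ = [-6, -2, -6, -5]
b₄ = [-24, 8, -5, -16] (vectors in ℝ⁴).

Form the matrix with b₁, b₂, b₃, b₄ as columns and reduce.
Exactly 3 pivots survive; hence the rank is 3.

3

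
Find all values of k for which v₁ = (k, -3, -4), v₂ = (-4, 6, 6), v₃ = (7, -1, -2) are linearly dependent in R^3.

Dependence holds iff the 3×3 matrix [v₁ v₂ v₃] is singular.
Expanding, det = 50 - 6*k.
Setting this to zero gives k = 25/3.

k = 25/3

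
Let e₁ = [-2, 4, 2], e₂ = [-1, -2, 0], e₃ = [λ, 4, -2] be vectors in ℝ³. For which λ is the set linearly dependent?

Dependence holds iff the 3×3 matrix [e₁ e₂ e₃] is singular.
The determinant works out to 4*λ - 24.
Solving 4*λ - 24 = 0 yields λ = 6.

λ = 6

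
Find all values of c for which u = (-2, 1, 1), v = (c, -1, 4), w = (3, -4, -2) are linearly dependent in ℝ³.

The vectors are dependent exactly when the determinant of the matrix with rows u, v, w vanishes.
The determinant works out to -2*c - 21.
Solving -2*c - 21 = 0 yields c = -21/2.

c = -21/2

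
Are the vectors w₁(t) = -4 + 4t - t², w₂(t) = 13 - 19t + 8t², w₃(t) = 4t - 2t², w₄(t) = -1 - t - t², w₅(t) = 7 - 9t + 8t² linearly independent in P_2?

Take coordinates with respect to the standard basis {1, t, t²}.
There are 5 vectors in a 3-dimensional space, so they cannot be linearly independent.

linearly dependent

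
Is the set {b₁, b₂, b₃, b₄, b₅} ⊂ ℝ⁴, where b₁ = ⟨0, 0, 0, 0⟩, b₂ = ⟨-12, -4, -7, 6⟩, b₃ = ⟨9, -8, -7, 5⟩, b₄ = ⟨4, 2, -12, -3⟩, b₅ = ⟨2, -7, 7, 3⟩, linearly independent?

There are 5 vectors in a 4-dimensional space, so they cannot be linearly independent.

linearly dependent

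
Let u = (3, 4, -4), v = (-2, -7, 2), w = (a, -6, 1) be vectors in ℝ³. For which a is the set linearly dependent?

Place the vectors as rows of a 3×3 matrix; dependence ⇔ determinant zero.
Cofactor expansion gives det = -20*a - 25.
Setting this to zero gives a = -5/4.

a = -5/4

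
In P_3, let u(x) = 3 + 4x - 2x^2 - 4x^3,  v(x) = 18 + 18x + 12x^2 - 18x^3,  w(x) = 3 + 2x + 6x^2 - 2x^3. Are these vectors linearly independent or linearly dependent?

linearly dependent

Take coordinates with respect to the standard basis {1, x, …, x^3}.
Row-reduce the matrix whose columns are u, v, w.
The reduction yields 2 nonzero rows, so the rank is 2.
Since rank 2 < 3, the set is linearly dependent.
Indeed 3u - v + 3w = 0.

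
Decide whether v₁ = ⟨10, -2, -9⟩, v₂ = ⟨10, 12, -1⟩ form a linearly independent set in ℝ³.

linearly independent

Place the vectors as rows of a 2×3 matrix and reduce to echelon form.
The reduction yields 2 nonzero rows, so the rank is 2.
Since rank = 2 (the number of vectors), the set is linearly independent.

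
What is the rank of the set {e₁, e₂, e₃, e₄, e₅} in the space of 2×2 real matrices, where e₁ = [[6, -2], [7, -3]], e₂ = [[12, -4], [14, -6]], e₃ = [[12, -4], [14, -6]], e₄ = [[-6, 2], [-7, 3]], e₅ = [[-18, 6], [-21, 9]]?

rank 1

Pass to coordinate vectors with respect to the basis {E₁₁, E₁₂, E₂₁, E₂₂}.
Row-reduce the 5×4 matrix with these as rows.
Exactly 1 pivot survives; hence the rank is 1.
(With 5 elements in a 4-dimensional space the rank is at most 4.)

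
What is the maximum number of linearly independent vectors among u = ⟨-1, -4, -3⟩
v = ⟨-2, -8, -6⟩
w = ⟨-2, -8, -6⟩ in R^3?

Form the matrix with u, v, w as columns and reduce.
The echelon form has 1 nonzero row, so the rank is 1.

1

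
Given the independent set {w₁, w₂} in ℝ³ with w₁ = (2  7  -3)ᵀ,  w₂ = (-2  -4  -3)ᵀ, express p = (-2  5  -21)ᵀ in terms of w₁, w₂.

Write p = α₁w₁ + α₂w₂ and equate components.
Back-substitution yields (α₁, α₂) = (3, 4).

p = 3w₁ + 4w₂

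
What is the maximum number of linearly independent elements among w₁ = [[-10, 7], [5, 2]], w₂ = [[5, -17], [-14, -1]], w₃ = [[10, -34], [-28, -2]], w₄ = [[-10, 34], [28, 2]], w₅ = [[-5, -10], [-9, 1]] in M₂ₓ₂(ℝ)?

2

Use coordinates relative to {E₁₁, E₁₂, E₂₁, E₂₂}.
Apply Gaussian elimination to the matrix whose rows are w₁, w₂, w₃, w₄, w₅.
Exactly 2 pivots survive; hence the rank is 2.
(With 5 elements in a 4-dimensional space the rank is at most 4.)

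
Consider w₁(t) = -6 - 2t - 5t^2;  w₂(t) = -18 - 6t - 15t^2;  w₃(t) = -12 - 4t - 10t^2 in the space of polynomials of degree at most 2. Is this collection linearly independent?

linearly dependent

Take coordinates with respect to the standard basis {1, t, t^2}.
One vector is a scalar multiple of another, so the set is dependent.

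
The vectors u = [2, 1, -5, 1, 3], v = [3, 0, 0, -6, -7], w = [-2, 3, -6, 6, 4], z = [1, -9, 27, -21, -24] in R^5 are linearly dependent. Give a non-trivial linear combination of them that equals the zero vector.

3u - v + 2w + z = 0

Write the vectors as columns of a matrix and find a nonzero vector in its null space.
One solution (up to scaling) is (3, -1, 2, 1).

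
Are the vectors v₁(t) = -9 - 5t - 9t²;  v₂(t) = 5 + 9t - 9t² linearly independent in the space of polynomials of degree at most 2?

Write each element as a coordinate vector in ℝ³ using {1, t, t²}.
Place the vectors as rows of a 2×3 matrix and reduce to echelon form.
The reduction yields 2 nonzero rows, so the rank is 2.
Since rank = 2 (the number of vectors), the set is linearly independent.

linearly independent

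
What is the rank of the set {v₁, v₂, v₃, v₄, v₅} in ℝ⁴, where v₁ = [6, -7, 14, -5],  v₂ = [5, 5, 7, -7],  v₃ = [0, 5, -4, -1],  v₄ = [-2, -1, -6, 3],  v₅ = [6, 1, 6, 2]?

rank 4

Put the 4×5 matrix [v₁|v₂|v₃|v₄|v₅] into echelon form.
Exactly 4 pivots survive; hence the rank is 4.
(With 5 elements in a 4-dimensional space the rank is at most 4.)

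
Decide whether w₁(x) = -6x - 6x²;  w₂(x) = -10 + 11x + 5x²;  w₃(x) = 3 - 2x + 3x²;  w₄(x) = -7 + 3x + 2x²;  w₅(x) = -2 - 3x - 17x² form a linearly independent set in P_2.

Write each element as a coordinate vector in ℝ³ using {1, x, x²}.
There are 5 vectors in a 3-dimensional space, so they cannot be linearly independent.

linearly dependent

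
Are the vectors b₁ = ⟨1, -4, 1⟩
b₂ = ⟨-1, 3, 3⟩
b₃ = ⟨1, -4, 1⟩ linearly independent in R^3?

Two of the vectors are equal, giving an immediate dependence.

linearly dependent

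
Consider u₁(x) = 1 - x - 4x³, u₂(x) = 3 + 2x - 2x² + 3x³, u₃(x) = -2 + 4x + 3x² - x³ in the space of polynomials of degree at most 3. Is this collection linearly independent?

Write each element as a coordinate vector in ℝ⁴ using {1, x, …, x³}.
Row-reduce the matrix whose columns are u₁, u₂, u₃.
The reduction yields 3 nonzero rows, so the rank is 3.
Since rank = 3 (the number of vectors), the set is linearly independent.

linearly independent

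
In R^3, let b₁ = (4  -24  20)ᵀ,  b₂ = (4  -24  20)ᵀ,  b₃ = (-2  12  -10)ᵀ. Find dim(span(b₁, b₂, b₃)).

Form the matrix with b₁, b₂, b₃ as columns and reduce.
There is 1 pivot column, so rank = 1.

dim = 1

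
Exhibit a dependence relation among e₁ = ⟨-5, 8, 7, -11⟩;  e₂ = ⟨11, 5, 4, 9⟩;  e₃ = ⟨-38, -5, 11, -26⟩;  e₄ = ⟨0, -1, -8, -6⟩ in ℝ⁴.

Row-reduce the matrix with e₁, e₂, e₃, e₄ as columns; the null space gives the coefficients.
One solution (up to scaling) is (1, -3, -1, -2).

e₁ - 3e₂ - e₃ - 2e₄ = 0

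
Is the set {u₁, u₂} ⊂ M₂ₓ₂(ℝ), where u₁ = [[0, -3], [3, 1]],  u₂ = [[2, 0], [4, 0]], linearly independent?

linearly independent

Write each element as a coordinate vector in ℝ⁴ using {E₁₁, E₁₂, E₂₁, E₂₂}.
Place the vectors as rows of a 2×4 matrix and reduce to echelon form.
The reduction yields 2 nonzero rows, so the rank is 2.
Since rank = 2 (the number of vectors), the set is linearly independent.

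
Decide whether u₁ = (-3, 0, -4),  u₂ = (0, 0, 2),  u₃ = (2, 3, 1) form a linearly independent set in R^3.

The matrix [u₁|u₂|u₃] has determinant 18.
A nonzero determinant means the columns are linearly independent.

linearly independent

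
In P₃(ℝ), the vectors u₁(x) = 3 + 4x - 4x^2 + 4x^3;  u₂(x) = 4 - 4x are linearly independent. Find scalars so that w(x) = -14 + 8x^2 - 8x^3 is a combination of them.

Take coordinate vectors relative to {1, x, …, x^3}.
Write w = c₁u₁ + c₂u₂ and equate components.
Row-reducing the augmented matrix gives the unique coefficients (c₁, c₂) = (-2, -2).

w = -2u₁ - 2u₂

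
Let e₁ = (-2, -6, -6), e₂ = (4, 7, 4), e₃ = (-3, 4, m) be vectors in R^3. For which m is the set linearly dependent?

m = 59/5

Place the vectors as rows of a 3×3 matrix; dependence ⇔ determinant zero.
The determinant works out to 10*m - 118.
Solving 10*m - 118 = 0 yields m = 59/5.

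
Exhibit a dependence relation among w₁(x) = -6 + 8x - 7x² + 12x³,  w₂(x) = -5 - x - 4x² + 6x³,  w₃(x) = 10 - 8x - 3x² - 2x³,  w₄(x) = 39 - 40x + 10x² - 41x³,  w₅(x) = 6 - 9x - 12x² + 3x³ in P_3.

3w₁ + w₂ - w₃ + w₄ - w₅ = 0

Pass to coordinate vectors relative to the basis {1, x, …, x³}.
Set up α₁w₁ + … + α₅w₅ = 0 and solve the homogeneous system.
One solution (up to scaling) is (3, 1, -1, 1, -1).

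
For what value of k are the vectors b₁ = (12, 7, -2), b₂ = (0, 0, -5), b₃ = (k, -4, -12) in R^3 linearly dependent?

k = -48/7

Place the vectors as rows of a 3×3 matrix; dependence ⇔ determinant zero.
The determinant works out to -35*k - 240.
Setting this to zero gives k = -48/7.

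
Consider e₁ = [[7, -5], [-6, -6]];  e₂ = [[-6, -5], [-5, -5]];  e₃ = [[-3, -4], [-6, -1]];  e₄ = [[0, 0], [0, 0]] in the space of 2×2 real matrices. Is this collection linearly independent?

linearly dependent

Write each element as a coordinate vector in ℝ⁴ using {E₁₁, E₁₂, E₂₁, E₂₂}.
One of the vectors is the zero vector, so the set is linearly dependent.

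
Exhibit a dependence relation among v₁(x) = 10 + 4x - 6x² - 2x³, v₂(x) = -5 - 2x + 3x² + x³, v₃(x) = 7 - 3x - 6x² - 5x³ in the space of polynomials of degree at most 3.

Write each element as a vector in ℝ⁴ using {1, x, …, x³}.
Solve the homogeneous system with v₁, v₂, v₃ as columns by row-reducing the coefficient matrix.
One solution (up to scaling) is (1, 2, 0).

v₁ + 2v₂ = 0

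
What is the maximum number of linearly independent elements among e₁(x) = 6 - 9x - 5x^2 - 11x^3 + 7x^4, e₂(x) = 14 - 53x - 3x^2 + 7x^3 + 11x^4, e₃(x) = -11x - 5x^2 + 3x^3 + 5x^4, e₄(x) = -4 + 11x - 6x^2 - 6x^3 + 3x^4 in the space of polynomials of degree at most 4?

3

Represent each element by its coordinate vector in ℝ⁵.
Row-reduce the 4×5 matrix with these as rows.
Exactly 3 pivots survive; hence the rank is 3.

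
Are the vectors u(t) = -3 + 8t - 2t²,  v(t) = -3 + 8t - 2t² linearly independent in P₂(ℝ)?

Write each element as a coordinate vector in ℝ³ using {1, t, t²}.
Row-reduce the matrix whose columns are u, v.
The reduction yields 1 nonzero row, so the rank is 1.
Since rank 1 < 2, the set is linearly dependent.

linearly dependent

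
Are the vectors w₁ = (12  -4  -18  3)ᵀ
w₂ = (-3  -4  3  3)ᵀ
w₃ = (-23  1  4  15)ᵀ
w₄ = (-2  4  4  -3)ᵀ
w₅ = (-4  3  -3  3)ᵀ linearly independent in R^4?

There are 5 vectors in a 4-dimensional space, so they cannot be linearly independent.

linearly dependent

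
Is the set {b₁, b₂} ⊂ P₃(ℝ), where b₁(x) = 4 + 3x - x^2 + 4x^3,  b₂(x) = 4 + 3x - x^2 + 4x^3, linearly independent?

Take coordinates with respect to the standard basis {1, x, …, x^3}.
Place the vectors as rows of a 2×4 matrix and reduce to echelon form.
The reduction yields 1 nonzero row, so the rank is 1.
Since rank 1 < 2, the set is linearly dependent.
Indeed b₁ - b₂ = 0.

linearly dependent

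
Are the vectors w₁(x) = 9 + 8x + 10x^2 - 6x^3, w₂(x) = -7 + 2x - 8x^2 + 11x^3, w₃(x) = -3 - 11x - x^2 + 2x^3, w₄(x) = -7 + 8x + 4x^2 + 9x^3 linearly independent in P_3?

Write each element as a coordinate vector in ℝ⁴ using {1, x, …, x^3}.
Place the vectors as rows of a 4×4 matrix and reduce to echelon form.
The reduction yields 4 nonzero rows, so the rank is 4.
Since rank = 4 (the number of vectors), the set is linearly independent.

linearly independent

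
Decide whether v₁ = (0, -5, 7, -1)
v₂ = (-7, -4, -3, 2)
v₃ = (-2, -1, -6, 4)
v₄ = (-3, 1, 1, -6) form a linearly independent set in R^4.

The matrix [v₁|v₂|v₃|v₄] has determinant -556.
A nonzero determinant means the columns are linearly independent.

linearly independent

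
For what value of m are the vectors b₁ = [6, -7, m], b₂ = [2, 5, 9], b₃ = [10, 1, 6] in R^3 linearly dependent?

Dependence holds iff the 3×3 matrix [b₁ b₂ b₃] is singular.
Cofactor expansion gives det = -48*m - 420.
Setting this to zero gives m = -35/4.

m = -35/4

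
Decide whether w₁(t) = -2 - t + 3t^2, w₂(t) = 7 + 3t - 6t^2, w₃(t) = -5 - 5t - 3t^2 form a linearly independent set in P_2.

linearly independent

Write each element as a coordinate vector in ℝ³ using {1, t, t^2}.
Place the vectors as rows of a 3×3 matrix and reduce to echelon form.
The reduction yields 3 nonzero rows, so the rank is 3.
Since rank = 3 (the number of vectors), the set is linearly independent.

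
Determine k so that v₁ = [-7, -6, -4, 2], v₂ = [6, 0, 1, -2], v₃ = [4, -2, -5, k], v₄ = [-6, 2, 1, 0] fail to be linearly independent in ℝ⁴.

k = 8

The set is linearly dependent precisely when det[v₁; v₂; v₃; v₄] = 0.
Expanding, det = 304 - 38*k.
This vanishes exactly when k = 8.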